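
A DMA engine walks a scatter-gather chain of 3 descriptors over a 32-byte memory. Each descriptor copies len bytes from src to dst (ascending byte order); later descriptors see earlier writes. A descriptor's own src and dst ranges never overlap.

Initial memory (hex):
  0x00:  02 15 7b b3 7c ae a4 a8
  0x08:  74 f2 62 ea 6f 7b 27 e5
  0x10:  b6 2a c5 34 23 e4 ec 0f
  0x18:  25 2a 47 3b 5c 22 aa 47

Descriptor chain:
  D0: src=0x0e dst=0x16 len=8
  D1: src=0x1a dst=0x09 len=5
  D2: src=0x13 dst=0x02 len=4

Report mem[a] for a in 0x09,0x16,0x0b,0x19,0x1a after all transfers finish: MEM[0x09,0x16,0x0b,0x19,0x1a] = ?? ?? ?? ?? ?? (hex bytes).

MEM[0x09,0x16,0x0b,0x19,0x1a] = c5 27 23 2a c5

[0] 0x0e->0x16 len=8 : 27 e5 b6 2a c5 34 23 e4
[1] 0x1a->0x09 len=5 : c5 34 23 e4 aa
[2] 0x13->0x02 len=4 : 34 23 e4 27
query mem[0x09]=0xc5, mem[0x16]=0x27, mem[0x0b]=0x23, mem[0x19]=0x2a, mem[0x1a]=0xc5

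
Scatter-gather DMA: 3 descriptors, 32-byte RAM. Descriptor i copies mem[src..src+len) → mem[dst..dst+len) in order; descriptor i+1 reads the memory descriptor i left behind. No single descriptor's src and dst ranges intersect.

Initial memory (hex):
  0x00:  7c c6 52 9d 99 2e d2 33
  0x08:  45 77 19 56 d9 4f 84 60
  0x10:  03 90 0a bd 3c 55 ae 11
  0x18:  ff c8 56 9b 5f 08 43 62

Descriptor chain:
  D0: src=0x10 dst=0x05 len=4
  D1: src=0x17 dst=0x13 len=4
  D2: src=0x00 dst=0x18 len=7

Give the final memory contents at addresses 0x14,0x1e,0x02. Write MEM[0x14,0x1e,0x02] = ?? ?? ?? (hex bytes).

#0 dst[0x05+4] := {0x03,0x90,0x0a,0xbd}
#1 dst[0x13+4] := {0x11,0xff,0xc8,0x56}
#2 dst[0x18+7] := {0x7c,0xc6,0x52,0x9d,0x99,0x03,0x90}
query mem[0x14]=0xff, mem[0x1e]=0x90, mem[0x02]=0x52

MEM[0x14,0x1e,0x02] = ff 90 52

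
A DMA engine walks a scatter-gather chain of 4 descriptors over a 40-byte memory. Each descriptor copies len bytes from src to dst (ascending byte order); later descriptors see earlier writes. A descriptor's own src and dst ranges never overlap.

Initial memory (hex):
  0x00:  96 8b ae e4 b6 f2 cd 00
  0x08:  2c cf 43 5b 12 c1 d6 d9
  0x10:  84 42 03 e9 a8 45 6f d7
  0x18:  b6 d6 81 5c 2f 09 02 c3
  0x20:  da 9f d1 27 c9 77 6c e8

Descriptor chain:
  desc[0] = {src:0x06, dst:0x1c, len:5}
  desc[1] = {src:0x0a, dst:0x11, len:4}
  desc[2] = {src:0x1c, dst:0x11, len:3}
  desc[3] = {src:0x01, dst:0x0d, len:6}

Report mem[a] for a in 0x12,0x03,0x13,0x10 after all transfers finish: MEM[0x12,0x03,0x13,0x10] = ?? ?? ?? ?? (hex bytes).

MEM[0x12,0x03,0x13,0x10] = cd e4 2c b6

#0 dst[0x1c+5] := {0xcd,0x00,0x2c,0xcf,0x43}
#1 dst[0x11+4] := {0x43,0x5b,0x12,0xc1}
#2 dst[0x11+3] := {0xcd,0x00,0x2c}
#3 dst[0x0d+6] := {0x8b,0xae,0xe4,0xb6,0xf2,0xcd}
query mem[0x12]=0xcd, mem[0x03]=0xe4, mem[0x13]=0x2c, mem[0x10]=0xb6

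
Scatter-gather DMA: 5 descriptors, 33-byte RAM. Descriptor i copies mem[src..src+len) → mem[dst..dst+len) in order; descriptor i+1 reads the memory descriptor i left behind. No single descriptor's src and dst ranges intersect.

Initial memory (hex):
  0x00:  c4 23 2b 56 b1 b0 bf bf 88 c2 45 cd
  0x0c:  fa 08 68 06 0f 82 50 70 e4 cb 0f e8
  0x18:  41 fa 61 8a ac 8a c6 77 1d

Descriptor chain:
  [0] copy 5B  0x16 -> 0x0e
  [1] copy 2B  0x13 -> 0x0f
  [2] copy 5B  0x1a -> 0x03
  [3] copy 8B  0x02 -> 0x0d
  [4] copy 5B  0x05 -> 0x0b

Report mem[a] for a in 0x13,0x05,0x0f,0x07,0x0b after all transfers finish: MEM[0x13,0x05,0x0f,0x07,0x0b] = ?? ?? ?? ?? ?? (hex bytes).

  after D0: wrote 5B at 0x0e = 0fe841fa61
  after D1: wrote 2B at 0x0f = 70e4
  after D2: wrote 5B at 0x03 = 618aac8ac6
  after D3: wrote 8B at 0x0d = 2b618aac8ac688c2
  after D4: wrote 5B at 0x0b = ac8ac688c2
query mem[0x13]=0x88, mem[0x05]=0xac, mem[0x0f]=0xc2, mem[0x07]=0xc6, mem[0x0b]=0xac

MEM[0x13,0x05,0x0f,0x07,0x0b] = 88 ac c2 c6 ac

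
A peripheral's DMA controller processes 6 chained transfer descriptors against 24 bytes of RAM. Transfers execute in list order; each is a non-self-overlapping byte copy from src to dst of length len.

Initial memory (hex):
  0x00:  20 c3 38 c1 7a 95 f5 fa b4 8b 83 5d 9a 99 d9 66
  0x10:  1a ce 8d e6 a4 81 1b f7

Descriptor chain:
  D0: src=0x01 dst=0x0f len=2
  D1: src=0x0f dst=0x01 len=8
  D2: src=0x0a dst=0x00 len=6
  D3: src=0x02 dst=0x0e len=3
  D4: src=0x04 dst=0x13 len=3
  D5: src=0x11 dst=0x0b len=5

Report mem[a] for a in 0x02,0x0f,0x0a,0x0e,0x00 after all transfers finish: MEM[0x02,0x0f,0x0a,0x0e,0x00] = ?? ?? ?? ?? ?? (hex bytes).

#0 dst[0x0f+2] := {0xc3,0x38}
#1 dst[0x01+8] := {0xc3,0x38,0xce,0x8d,0xe6,0xa4,0x81,0x1b}
#2 dst[0x00+6] := {0x83,0x5d,0x9a,0x99,0xd9,0xc3}
#3 dst[0x0e+3] := {0x9a,0x99,0xd9}
#4 dst[0x13+3] := {0xd9,0xc3,0xa4}
#5 dst[0x0b+5] := {0xce,0x8d,0xd9,0xc3,0xa4}
query mem[0x02]=0x9a, mem[0x0f]=0xa4, mem[0x0a]=0x83, mem[0x0e]=0xc3, mem[0x00]=0x83

MEM[0x02,0x0f,0x0a,0x0e,0x00] = 9a a4 83 c3 83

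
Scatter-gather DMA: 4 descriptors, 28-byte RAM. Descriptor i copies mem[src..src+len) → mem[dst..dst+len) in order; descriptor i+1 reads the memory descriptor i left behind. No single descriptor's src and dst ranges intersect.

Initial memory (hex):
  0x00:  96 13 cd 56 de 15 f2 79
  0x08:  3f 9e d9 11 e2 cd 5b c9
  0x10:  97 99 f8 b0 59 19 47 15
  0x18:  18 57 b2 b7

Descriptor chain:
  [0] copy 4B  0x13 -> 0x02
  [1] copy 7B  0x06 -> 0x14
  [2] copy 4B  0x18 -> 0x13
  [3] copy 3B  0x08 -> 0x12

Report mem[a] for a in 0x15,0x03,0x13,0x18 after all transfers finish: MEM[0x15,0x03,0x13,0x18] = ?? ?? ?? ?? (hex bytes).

D0: mem[0x02..0x05] <- [b0 59 19 47]
D1: mem[0x14..0x1a] <- [f2 79 3f 9e d9 11 e2]
D2: mem[0x13..0x16] <- [d9 11 e2 b7]
D3: mem[0x12..0x14] <- [3f 9e d9]
query mem[0x15]=0xe2, mem[0x03]=0x59, mem[0x13]=0x9e, mem[0x18]=0xd9

MEM[0x15,0x03,0x13,0x18] = e2 59 9e d9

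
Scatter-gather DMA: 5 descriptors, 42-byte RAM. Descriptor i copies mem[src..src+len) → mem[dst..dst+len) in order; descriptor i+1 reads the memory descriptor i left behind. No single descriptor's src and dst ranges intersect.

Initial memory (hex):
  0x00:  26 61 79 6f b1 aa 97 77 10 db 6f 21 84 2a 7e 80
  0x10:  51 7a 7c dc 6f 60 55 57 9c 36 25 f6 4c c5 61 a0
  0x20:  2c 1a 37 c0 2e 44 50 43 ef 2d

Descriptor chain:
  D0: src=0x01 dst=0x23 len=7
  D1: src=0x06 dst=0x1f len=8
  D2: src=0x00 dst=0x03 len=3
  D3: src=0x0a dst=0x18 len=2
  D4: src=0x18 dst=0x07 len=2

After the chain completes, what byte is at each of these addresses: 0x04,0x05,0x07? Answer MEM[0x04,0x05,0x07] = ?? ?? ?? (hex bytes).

MEM[0x04,0x05,0x07] = 61 79 6f

#0 dst[0x23+7] := {0x61,0x79,0x6f,0xb1,0xaa,0x97,0x77}
#1 dst[0x1f+8] := {0x97,0x77,0x10,0xdb,0x6f,0x21,0x84,0x2a}
#2 dst[0x03+3] := {0x26,0x61,0x79}
#3 dst[0x18+2] := {0x6f,0x21}
#4 dst[0x07+2] := {0x6f,0x21}
query mem[0x04]=0x61, mem[0x05]=0x79, mem[0x07]=0x6f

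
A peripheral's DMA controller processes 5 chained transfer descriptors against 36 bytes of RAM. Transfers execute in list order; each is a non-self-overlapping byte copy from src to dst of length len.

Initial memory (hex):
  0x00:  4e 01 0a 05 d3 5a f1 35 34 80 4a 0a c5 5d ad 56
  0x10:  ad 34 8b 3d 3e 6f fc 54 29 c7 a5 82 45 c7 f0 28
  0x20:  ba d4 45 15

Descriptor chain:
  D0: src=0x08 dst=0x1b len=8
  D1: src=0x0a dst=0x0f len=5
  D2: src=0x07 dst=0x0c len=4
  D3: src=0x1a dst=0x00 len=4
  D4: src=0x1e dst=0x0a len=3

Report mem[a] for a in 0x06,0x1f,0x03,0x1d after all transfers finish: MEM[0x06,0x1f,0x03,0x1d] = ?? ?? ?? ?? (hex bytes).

  after D0: wrote 8B at 0x1b = 34804a0ac55dad56
  after D1: wrote 5B at 0x0f = 4a0ac55dad
  after D2: wrote 4B at 0x0c = 3534804a
  after D3: wrote 4B at 0x00 = a534804a
  after D4: wrote 3B at 0x0a = 0ac55d
query mem[0x06]=0xf1, mem[0x1f]=0xc5, mem[0x03]=0x4a, mem[0x1d]=0x4a

MEM[0x06,0x1f,0x03,0x1d] = f1 c5 4a 4a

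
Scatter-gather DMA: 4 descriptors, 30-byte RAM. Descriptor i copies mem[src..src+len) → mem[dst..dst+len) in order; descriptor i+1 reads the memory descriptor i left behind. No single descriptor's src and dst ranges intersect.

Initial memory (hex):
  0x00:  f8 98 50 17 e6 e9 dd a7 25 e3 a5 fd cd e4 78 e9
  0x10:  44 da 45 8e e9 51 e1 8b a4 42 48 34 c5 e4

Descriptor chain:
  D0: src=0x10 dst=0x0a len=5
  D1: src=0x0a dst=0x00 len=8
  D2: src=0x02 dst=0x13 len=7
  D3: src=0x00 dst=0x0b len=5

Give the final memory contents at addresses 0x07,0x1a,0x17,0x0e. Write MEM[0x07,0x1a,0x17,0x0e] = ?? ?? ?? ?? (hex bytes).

#0 dst[0x0a+5] := {0x44,0xda,0x45,0x8e,0xe9}
#1 dst[0x00+8] := {0x44,0xda,0x45,0x8e,0xe9,0xe9,0x44,0xda}
#2 dst[0x13+7] := {0x45,0x8e,0xe9,0xe9,0x44,0xda,0x25}
#3 dst[0x0b+5] := {0x44,0xda,0x45,0x8e,0xe9}
query mem[0x07]=0xda, mem[0x1a]=0x48, mem[0x17]=0x44, mem[0x0e]=0x8e

MEM[0x07,0x1a,0x17,0x0e] = da 48 44 8e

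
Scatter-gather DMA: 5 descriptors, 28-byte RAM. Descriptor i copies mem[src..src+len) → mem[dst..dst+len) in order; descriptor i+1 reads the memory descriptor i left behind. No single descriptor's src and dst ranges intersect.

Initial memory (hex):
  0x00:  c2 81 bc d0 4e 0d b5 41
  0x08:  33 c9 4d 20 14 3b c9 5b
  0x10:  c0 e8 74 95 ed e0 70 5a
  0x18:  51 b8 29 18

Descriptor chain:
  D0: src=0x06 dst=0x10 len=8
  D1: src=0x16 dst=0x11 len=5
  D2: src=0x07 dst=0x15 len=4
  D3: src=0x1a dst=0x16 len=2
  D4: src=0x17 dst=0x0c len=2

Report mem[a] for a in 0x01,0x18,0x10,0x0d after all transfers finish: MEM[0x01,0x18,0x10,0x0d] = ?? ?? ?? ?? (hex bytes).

MEM[0x01,0x18,0x10,0x0d] = 81 4d b5 4d

D0: mem[0x10..0x17] <- [b5 41 33 c9 4d 20 14 3b]
D1: mem[0x11..0x15] <- [14 3b 51 b8 29]
D2: mem[0x15..0x18] <- [41 33 c9 4d]
D3: mem[0x16..0x17] <- [29 18]
D4: mem[0x0c..0x0d] <- [18 4d]
query mem[0x01]=0x81, mem[0x18]=0x4d, mem[0x10]=0xb5, mem[0x0d]=0x4d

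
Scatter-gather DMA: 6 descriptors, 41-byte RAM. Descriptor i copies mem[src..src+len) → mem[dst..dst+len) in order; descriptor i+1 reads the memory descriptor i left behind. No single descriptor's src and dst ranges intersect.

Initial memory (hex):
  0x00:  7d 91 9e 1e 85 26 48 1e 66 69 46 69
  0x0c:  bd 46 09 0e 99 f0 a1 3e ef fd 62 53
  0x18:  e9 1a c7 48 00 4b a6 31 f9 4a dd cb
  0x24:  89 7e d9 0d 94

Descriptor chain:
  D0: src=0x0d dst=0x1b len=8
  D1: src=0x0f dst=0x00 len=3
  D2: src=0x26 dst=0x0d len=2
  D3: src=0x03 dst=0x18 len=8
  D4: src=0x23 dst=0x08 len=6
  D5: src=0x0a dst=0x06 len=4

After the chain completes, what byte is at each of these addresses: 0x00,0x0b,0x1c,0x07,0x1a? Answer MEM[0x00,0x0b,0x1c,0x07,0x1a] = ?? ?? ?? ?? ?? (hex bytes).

[0] 0x0d->0x1b len=8 : 46 09 0e 99 f0 a1 3e ef
[1] 0x0f->0x00 len=3 : 0e 99 f0
[2] 0x26->0x0d len=2 : d9 0d
[3] 0x03->0x18 len=8 : 1e 85 26 48 1e 66 69 46
[4] 0x23->0x08 len=6 : cb 89 7e d9 0d 94
[5] 0x0a->0x06 len=4 : 7e d9 0d 94
query mem[0x00]=0x0e, mem[0x0b]=0xd9, mem[0x1c]=0x1e, mem[0x07]=0xd9, mem[0x1a]=0x26

MEM[0x00,0x0b,0x1c,0x07,0x1a] = 0e d9 1e d9 26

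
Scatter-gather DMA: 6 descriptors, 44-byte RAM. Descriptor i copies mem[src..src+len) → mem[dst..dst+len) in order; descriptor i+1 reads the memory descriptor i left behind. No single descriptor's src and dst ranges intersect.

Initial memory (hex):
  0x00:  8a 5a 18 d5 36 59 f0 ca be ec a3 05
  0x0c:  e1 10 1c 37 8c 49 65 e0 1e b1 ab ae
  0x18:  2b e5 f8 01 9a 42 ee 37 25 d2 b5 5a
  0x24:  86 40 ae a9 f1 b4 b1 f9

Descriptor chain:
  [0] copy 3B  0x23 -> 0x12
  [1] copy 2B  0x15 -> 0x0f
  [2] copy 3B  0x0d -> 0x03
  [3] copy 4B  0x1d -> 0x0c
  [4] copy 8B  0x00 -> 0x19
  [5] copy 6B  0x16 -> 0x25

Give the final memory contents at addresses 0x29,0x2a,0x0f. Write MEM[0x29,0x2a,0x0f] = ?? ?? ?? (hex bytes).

MEM[0x29,0x2a,0x0f] = 5a 18 25

[0] 0x23->0x12 len=3 : 5a 86 40
[1] 0x15->0x0f len=2 : b1 ab
[2] 0x0d->0x03 len=3 : 10 1c b1
[3] 0x1d->0x0c len=4 : 42 ee 37 25
[4] 0x00->0x19 len=8 : 8a 5a 18 10 1c b1 f0 ca
[5] 0x16->0x25 len=6 : ab ae 2b 8a 5a 18
query mem[0x29]=0x5a, mem[0x2a]=0x18, mem[0x0f]=0x25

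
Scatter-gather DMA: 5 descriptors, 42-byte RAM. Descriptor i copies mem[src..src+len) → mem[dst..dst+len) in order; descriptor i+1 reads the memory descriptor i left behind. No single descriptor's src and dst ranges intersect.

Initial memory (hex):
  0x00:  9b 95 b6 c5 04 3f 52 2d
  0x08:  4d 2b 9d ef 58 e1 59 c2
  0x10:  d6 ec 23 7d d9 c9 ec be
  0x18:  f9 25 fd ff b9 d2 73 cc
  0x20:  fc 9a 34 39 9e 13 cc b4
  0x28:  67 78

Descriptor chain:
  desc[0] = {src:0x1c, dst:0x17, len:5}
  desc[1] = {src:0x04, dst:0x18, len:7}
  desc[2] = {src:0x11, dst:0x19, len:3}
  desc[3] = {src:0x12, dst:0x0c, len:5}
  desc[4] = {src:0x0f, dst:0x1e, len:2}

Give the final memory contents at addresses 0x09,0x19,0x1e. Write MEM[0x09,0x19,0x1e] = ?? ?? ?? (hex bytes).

MEM[0x09,0x19,0x1e] = 2b ec c9

D0: mem[0x17..0x1b] <- [b9 d2 73 cc fc]
D1: mem[0x18..0x1e] <- [04 3f 52 2d 4d 2b 9d]
D2: mem[0x19..0x1b] <- [ec 23 7d]
D3: mem[0x0c..0x10] <- [23 7d d9 c9 ec]
D4: mem[0x1e..0x1f] <- [c9 ec]
query mem[0x09]=0x2b, mem[0x19]=0xec, mem[0x1e]=0xc9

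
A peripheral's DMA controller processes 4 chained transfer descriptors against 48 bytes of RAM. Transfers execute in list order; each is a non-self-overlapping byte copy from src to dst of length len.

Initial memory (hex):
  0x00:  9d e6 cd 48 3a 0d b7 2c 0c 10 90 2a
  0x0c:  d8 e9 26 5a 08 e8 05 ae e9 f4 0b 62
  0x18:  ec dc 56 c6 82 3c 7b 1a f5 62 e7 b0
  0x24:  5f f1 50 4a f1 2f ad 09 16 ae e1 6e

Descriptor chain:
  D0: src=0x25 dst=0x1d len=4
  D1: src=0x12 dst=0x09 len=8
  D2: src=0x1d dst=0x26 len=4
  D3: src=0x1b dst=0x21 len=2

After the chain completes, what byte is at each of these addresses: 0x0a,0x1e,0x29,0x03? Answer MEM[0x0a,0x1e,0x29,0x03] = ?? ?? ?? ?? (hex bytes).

MEM[0x0a,0x1e,0x29,0x03] = ae 50 f1 48

D0: mem[0x1d..0x20] <- [f1 50 4a f1]
D1: mem[0x09..0x10] <- [05 ae e9 f4 0b 62 ec dc]
D2: mem[0x26..0x29] <- [f1 50 4a f1]
D3: mem[0x21..0x22] <- [c6 82]
query mem[0x0a]=0xae, mem[0x1e]=0x50, mem[0x29]=0xf1, mem[0x03]=0x48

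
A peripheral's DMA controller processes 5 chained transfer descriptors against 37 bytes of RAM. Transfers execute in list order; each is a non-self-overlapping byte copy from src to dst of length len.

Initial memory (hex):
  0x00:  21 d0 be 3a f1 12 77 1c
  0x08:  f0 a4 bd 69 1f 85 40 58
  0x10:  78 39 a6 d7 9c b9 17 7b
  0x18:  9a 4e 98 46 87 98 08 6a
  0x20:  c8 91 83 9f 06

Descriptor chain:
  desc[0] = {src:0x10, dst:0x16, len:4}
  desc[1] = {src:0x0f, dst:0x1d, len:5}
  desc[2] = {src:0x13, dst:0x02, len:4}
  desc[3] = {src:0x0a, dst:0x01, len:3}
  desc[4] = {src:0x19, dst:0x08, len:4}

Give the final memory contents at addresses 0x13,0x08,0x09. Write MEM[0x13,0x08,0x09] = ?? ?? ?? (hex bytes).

[0] 0x10->0x16 len=4 : 78 39 a6 d7
[1] 0x0f->0x1d len=5 : 58 78 39 a6 d7
[2] 0x13->0x02 len=4 : d7 9c b9 78
[3] 0x0a->0x01 len=3 : bd 69 1f
[4] 0x19->0x08 len=4 : d7 98 46 87
query mem[0x13]=0xd7, mem[0x08]=0xd7, mem[0x09]=0x98

MEM[0x13,0x08,0x09] = d7 d7 98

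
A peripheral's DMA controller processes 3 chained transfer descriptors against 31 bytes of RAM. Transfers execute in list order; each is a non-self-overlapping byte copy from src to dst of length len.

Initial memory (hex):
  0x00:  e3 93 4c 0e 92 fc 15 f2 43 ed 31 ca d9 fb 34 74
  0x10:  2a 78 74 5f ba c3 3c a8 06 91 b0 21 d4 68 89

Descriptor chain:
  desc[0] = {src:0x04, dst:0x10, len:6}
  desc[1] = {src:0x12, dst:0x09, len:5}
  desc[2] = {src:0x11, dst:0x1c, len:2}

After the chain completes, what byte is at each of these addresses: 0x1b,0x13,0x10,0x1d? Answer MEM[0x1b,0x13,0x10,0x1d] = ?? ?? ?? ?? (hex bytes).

MEM[0x1b,0x13,0x10,0x1d] = 21 f2 92 15

  after D0: wrote 6B at 0x10 = 92fc15f243ed
  after D1: wrote 5B at 0x09 = 15f243ed3c
  after D2: wrote 2B at 0x1c = fc15
query mem[0x1b]=0x21, mem[0x13]=0xf2, mem[0x10]=0x92, mem[0x1d]=0x15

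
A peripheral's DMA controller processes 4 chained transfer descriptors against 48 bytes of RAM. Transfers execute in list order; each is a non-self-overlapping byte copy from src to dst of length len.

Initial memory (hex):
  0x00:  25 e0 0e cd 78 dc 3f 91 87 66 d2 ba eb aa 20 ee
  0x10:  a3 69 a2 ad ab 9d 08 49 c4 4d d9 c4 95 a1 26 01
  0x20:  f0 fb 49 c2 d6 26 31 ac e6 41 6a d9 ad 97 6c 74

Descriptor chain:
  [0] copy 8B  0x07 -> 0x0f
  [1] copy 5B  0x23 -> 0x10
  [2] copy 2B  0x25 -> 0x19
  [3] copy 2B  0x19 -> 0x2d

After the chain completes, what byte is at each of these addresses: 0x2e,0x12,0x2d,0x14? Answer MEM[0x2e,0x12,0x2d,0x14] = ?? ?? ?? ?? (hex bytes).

MEM[0x2e,0x12,0x2d,0x14] = 31 26 26 ac

[0] 0x07->0x0f len=8 : 91 87 66 d2 ba eb aa 20
[1] 0x23->0x10 len=5 : c2 d6 26 31 ac
[2] 0x25->0x19 len=2 : 26 31
[3] 0x19->0x2d len=2 : 26 31
query mem[0x2e]=0x31, mem[0x12]=0x26, mem[0x2d]=0x26, mem[0x14]=0xac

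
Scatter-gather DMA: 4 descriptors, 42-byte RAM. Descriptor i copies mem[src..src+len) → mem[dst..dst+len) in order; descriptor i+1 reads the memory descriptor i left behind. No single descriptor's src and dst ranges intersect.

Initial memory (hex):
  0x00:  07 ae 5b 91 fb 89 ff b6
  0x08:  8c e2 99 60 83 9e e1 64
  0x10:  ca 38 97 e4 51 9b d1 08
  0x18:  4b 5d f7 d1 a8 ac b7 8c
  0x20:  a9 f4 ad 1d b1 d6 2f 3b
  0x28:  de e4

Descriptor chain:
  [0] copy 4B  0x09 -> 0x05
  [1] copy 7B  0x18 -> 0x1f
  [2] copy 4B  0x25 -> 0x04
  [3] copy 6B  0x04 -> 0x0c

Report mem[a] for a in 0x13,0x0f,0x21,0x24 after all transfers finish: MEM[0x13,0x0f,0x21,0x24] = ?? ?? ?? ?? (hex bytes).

#0 dst[0x05+4] := {0xe2,0x99,0x60,0x83}
#1 dst[0x1f+7] := {0x4b,0x5d,0xf7,0xd1,0xa8,0xac,0xb7}
#2 dst[0x04+4] := {0xb7,0x2f,0x3b,0xde}
#3 dst[0x0c+6] := {0xb7,0x2f,0x3b,0xde,0x83,0xe2}
query mem[0x13]=0xe4, mem[0x0f]=0xde, mem[0x21]=0xf7, mem[0x24]=0xac

MEM[0x13,0x0f,0x21,0x24] = e4 de f7 ac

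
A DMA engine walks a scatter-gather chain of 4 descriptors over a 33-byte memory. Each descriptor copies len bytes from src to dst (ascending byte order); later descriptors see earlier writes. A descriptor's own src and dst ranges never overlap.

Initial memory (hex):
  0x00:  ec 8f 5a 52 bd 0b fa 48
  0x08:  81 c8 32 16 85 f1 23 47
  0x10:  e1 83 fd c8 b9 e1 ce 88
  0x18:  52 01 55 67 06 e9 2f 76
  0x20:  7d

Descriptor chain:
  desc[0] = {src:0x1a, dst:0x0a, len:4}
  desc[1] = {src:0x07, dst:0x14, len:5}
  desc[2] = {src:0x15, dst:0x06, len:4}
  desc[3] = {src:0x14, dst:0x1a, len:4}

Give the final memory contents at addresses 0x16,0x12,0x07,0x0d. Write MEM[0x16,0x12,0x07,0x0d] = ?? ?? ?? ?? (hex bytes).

MEM[0x16,0x12,0x07,0x0d] = c8 fd c8 e9

  after D0: wrote 4B at 0x0a = 556706e9
  after D1: wrote 5B at 0x14 = 4881c85567
  after D2: wrote 4B at 0x06 = 81c85567
  after D3: wrote 4B at 0x1a = 4881c855
query mem[0x16]=0xc8, mem[0x12]=0xfd, mem[0x07]=0xc8, mem[0x0d]=0xe9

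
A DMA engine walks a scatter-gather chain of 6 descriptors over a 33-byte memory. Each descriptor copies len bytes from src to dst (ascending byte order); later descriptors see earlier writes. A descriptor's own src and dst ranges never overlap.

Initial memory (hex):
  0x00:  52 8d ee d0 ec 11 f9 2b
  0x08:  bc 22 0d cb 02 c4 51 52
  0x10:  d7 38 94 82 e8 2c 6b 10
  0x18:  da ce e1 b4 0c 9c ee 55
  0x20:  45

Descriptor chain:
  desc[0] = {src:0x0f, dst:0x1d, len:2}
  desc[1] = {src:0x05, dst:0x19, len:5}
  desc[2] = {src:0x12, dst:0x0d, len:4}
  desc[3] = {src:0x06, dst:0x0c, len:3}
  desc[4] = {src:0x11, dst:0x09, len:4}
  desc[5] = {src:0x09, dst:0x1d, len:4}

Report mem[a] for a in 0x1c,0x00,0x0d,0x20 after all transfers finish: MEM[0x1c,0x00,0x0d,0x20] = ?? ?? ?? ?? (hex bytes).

MEM[0x1c,0x00,0x0d,0x20] = bc 52 2b e8

D0: mem[0x1d..0x1e] <- [52 d7]
D1: mem[0x19..0x1d] <- [11 f9 2b bc 22]
D2: mem[0x0d..0x10] <- [94 82 e8 2c]
D3: mem[0x0c..0x0e] <- [f9 2b bc]
D4: mem[0x09..0x0c] <- [38 94 82 e8]
D5: mem[0x1d..0x20] <- [38 94 82 e8]
query mem[0x1c]=0xbc, mem[0x00]=0x52, mem[0x0d]=0x2b, mem[0x20]=0xe8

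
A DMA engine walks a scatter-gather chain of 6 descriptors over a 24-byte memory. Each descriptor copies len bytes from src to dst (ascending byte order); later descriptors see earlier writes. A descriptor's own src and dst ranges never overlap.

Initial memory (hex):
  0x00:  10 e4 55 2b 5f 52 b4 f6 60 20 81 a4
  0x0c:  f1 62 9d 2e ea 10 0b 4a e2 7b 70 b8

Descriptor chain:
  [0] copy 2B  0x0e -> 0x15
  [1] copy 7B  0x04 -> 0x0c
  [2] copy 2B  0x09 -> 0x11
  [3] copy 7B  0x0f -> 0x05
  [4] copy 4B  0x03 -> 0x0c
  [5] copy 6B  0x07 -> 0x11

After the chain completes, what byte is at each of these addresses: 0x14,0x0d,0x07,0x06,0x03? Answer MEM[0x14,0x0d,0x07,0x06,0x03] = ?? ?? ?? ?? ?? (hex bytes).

MEM[0x14,0x0d,0x07,0x06,0x03] = e2 5f 20 60 2b

#0 dst[0x15+2] := {0x9d,0x2e}
#1 dst[0x0c+7] := {0x5f,0x52,0xb4,0xf6,0x60,0x20,0x81}
#2 dst[0x11+2] := {0x20,0x81}
#3 dst[0x05+7] := {0xf6,0x60,0x20,0x81,0x4a,0xe2,0x9d}
#4 dst[0x0c+4] := {0x2b,0x5f,0xf6,0x60}
#5 dst[0x11+6] := {0x20,0x81,0x4a,0xe2,0x9d,0x2b}
query mem[0x14]=0xe2, mem[0x0d]=0x5f, mem[0x07]=0x20, mem[0x06]=0x60, mem[0x03]=0x2b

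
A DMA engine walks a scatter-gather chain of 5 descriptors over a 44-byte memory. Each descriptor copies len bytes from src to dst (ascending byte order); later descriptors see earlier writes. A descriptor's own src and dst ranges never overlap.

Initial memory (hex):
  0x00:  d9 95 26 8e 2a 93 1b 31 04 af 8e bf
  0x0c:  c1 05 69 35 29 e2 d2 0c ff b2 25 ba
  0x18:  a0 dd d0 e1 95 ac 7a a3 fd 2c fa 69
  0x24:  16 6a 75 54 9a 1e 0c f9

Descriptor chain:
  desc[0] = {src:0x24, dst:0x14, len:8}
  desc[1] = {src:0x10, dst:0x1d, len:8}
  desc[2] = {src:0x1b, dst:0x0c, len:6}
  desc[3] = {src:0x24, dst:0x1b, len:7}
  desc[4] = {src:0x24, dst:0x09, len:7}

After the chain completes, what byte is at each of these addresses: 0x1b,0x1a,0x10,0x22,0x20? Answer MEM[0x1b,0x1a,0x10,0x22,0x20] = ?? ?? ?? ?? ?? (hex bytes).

D0: mem[0x14..0x1b] <- [16 6a 75 54 9a 1e 0c f9]
D1: mem[0x1d..0x24] <- [29 e2 d2 0c 16 6a 75 54]
D2: mem[0x0c..0x11] <- [f9 95 29 e2 d2 0c]
D3: mem[0x1b..0x21] <- [54 6a 75 54 9a 1e 0c]
D4: mem[0x09..0x0f] <- [54 6a 75 54 9a 1e 0c]
query mem[0x1b]=0x54, mem[0x1a]=0x0c, mem[0x10]=0xd2, mem[0x22]=0x6a, mem[0x20]=0x1e

MEM[0x1b,0x1a,0x10,0x22,0x20] = 54 0c d2 6a 1e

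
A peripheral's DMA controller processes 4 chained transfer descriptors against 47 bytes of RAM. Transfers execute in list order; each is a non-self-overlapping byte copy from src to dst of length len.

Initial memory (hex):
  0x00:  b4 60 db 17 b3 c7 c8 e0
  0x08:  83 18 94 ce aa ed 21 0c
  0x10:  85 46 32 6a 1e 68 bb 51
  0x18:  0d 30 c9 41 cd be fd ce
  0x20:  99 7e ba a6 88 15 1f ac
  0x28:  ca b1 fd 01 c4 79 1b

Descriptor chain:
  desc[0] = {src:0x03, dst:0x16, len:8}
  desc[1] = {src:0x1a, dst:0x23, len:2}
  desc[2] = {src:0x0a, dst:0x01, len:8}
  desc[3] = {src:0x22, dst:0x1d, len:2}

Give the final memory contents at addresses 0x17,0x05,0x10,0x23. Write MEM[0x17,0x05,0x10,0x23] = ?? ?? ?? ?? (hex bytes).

MEM[0x17,0x05,0x10,0x23] = b3 21 85 e0

D0: mem[0x16..0x1d] <- [17 b3 c7 c8 e0 83 18 94]
D1: mem[0x23..0x24] <- [e0 83]
D2: mem[0x01..0x08] <- [94 ce aa ed 21 0c 85 46]
D3: mem[0x1d..0x1e] <- [ba e0]
query mem[0x17]=0xb3, mem[0x05]=0x21, mem[0x10]=0x85, mem[0x23]=0xe0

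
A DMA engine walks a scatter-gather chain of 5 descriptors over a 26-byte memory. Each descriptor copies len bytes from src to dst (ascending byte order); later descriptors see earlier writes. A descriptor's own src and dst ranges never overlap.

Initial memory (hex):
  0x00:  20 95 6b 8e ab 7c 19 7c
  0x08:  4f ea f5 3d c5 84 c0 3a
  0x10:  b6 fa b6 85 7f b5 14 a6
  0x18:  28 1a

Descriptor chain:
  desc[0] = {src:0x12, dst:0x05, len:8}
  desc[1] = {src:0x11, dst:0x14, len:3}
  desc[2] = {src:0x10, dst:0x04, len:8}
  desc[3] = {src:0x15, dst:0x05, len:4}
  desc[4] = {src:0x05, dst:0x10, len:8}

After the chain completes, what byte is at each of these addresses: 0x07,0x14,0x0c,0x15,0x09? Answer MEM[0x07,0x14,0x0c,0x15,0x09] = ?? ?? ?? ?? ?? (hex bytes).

[0] 0x12->0x05 len=8 : b6 85 7f b5 14 a6 28 1a
[1] 0x11->0x14 len=3 : fa b6 85
[2] 0x10->0x04 len=8 : b6 fa b6 85 fa b6 85 a6
[3] 0x15->0x05 len=4 : b6 85 a6 28
[4] 0x05->0x10 len=8 : b6 85 a6 28 b6 85 a6 1a
query mem[0x07]=0xa6, mem[0x14]=0xb6, mem[0x0c]=0x1a, mem[0x15]=0x85, mem[0x09]=0xb6

MEM[0x07,0x14,0x0c,0x15,0x09] = a6 b6 1a 85 b6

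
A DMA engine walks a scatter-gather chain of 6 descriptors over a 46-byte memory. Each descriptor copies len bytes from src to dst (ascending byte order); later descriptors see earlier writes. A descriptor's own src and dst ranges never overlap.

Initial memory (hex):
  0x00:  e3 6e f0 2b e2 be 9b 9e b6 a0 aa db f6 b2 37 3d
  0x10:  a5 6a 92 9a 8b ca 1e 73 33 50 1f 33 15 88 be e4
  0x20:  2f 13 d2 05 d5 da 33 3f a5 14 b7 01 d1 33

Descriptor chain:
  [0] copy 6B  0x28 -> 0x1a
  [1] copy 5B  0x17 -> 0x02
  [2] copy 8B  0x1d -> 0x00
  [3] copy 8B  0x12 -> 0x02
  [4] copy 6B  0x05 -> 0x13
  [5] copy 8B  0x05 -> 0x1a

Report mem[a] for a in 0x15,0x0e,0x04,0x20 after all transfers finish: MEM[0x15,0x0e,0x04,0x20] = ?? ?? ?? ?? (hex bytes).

D0: mem[0x1a..0x1f] <- [a5 14 b7 01 d1 33]
D1: mem[0x02..0x06] <- [73 33 50 a5 14]
D2: mem[0x00..0x07] <- [01 d1 33 2f 13 d2 05 d5]
D3: mem[0x02..0x09] <- [92 9a 8b ca 1e 73 33 50]
D4: mem[0x13..0x18] <- [ca 1e 73 33 50 aa]
D5: mem[0x1a..0x21] <- [ca 1e 73 33 50 aa db f6]
query mem[0x15]=0x73, mem[0x0e]=0x37, mem[0x04]=0x8b, mem[0x20]=0xdb

MEM[0x15,0x0e,0x04,0x20] = 73 37 8b db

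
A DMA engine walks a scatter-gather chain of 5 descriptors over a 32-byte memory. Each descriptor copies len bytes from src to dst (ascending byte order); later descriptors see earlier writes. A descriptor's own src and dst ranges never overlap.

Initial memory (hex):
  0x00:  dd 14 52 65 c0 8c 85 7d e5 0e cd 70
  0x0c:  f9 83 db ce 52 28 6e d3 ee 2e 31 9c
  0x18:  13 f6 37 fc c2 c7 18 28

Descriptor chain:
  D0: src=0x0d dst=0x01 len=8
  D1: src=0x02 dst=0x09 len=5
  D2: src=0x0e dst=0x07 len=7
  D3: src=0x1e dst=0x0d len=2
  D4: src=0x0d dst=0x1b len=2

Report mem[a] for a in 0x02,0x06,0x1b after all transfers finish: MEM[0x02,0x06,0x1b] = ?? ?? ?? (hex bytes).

  after D0: wrote 8B at 0x01 = 83dbce52286ed3ee
  after D1: wrote 5B at 0x09 = dbce52286e
  after D2: wrote 7B at 0x07 = dbce52286ed3ee
  after D3: wrote 2B at 0x0d = 1828
  after D4: wrote 2B at 0x1b = 1828
query mem[0x02]=0xdb, mem[0x06]=0x6e, mem[0x1b]=0x18

MEM[0x02,0x06,0x1b] = db 6e 18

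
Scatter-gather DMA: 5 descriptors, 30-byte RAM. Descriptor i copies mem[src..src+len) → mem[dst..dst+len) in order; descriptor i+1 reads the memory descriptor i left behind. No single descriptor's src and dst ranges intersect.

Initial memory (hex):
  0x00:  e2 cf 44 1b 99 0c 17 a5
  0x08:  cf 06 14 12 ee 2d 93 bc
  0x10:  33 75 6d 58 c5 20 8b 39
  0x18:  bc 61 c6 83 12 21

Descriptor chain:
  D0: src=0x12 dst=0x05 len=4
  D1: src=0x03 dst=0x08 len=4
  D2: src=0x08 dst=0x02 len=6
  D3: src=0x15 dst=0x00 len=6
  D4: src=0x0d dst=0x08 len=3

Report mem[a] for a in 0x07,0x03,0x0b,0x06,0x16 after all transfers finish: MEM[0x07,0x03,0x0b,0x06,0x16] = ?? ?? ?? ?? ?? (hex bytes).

D0: mem[0x05..0x08] <- [6d 58 c5 20]
D1: mem[0x08..0x0b] <- [1b 99 6d 58]
D2: mem[0x02..0x07] <- [1b 99 6d 58 ee 2d]
D3: mem[0x00..0x05] <- [20 8b 39 bc 61 c6]
D4: mem[0x08..0x0a] <- [2d 93 bc]
query mem[0x07]=0x2d, mem[0x03]=0xbc, mem[0x0b]=0x58, mem[0x06]=0xee, mem[0x16]=0x8b

MEM[0x07,0x03,0x0b,0x06,0x16] = 2d bc 58 ee 8b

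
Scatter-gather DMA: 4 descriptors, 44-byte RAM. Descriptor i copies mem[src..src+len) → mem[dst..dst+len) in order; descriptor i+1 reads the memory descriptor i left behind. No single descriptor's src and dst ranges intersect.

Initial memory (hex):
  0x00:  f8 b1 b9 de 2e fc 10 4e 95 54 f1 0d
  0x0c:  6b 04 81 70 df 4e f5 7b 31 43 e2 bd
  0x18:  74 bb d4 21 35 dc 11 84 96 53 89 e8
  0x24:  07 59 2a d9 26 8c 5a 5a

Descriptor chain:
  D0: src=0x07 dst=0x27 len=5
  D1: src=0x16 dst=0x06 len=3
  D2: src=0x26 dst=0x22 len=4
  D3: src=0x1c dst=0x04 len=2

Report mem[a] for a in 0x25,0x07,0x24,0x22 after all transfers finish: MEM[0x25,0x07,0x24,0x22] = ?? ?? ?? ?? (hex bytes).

MEM[0x25,0x07,0x24,0x22] = 54 bd 95 2a

#0 dst[0x27+5] := {0x4e,0x95,0x54,0xf1,0x0d}
#1 dst[0x06+3] := {0xe2,0xbd,0x74}
#2 dst[0x22+4] := {0x2a,0x4e,0x95,0x54}
#3 dst[0x04+2] := {0x35,0xdc}
query mem[0x25]=0x54, mem[0x07]=0xbd, mem[0x24]=0x95, mem[0x22]=0x2a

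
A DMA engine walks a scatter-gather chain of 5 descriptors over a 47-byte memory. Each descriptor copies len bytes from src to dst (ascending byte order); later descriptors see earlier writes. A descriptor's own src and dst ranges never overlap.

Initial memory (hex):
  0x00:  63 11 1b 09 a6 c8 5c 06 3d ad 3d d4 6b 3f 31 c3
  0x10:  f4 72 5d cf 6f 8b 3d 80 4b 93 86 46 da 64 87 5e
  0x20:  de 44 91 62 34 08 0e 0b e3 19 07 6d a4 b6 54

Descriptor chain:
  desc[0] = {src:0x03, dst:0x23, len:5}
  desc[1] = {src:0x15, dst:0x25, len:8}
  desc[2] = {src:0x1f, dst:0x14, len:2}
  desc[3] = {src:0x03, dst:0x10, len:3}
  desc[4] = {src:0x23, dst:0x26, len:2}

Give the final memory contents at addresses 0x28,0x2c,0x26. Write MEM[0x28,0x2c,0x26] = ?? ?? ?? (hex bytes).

D0: mem[0x23..0x27] <- [09 a6 c8 5c 06]
D1: mem[0x25..0x2c] <- [8b 3d 80 4b 93 86 46 da]
D2: mem[0x14..0x15] <- [5e de]
D3: mem[0x10..0x12] <- [09 a6 c8]
D4: mem[0x26..0x27] <- [09 a6]
query mem[0x28]=0x4b, mem[0x2c]=0xda, mem[0x26]=0x09

MEM[0x28,0x2c,0x26] = 4b da 09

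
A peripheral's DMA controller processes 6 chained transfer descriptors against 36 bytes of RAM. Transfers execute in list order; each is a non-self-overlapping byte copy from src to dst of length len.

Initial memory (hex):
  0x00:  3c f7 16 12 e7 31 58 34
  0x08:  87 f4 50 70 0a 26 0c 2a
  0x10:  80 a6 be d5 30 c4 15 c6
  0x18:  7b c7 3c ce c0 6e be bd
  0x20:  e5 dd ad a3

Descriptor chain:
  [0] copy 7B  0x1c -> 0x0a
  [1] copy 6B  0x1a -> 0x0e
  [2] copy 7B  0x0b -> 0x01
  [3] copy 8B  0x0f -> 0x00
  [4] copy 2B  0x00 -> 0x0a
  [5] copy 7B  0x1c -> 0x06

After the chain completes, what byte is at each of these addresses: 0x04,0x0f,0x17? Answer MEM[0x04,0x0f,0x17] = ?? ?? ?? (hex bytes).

MEM[0x04,0x0f,0x17] = bd ce c6

#0 dst[0x0a+7] := {0xc0,0x6e,0xbe,0xbd,0xe5,0xdd,0xad}
#1 dst[0x0e+6] := {0x3c,0xce,0xc0,0x6e,0xbe,0xbd}
#2 dst[0x01+7] := {0x6e,0xbe,0xbd,0x3c,0xce,0xc0,0x6e}
#3 dst[0x00+8] := {0xce,0xc0,0x6e,0xbe,0xbd,0x30,0xc4,0x15}
#4 dst[0x0a+2] := {0xce,0xc0}
#5 dst[0x06+7] := {0xc0,0x6e,0xbe,0xbd,0xe5,0xdd,0xad}
query mem[0x04]=0xbd, mem[0x0f]=0xce, mem[0x17]=0xc6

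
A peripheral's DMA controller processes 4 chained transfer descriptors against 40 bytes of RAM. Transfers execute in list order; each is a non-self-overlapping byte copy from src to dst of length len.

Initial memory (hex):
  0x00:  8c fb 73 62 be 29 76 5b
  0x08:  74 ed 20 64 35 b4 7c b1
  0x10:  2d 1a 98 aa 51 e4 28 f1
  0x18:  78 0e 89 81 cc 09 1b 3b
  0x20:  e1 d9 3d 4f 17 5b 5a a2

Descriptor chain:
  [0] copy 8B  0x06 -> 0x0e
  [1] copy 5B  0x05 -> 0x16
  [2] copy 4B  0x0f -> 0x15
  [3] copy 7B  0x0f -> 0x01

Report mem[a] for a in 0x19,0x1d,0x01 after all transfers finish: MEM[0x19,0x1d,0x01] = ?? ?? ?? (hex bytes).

MEM[0x19,0x1d,0x01] = 74 09 5b

  after D0: wrote 8B at 0x0e = 765b74ed206435b4
  after D1: wrote 5B at 0x16 = 29765b74ed
  after D2: wrote 4B at 0x15 = 5b74ed20
  after D3: wrote 7B at 0x01 = 5b74ed2064355b
query mem[0x19]=0x74, mem[0x1d]=0x09, mem[0x01]=0x5b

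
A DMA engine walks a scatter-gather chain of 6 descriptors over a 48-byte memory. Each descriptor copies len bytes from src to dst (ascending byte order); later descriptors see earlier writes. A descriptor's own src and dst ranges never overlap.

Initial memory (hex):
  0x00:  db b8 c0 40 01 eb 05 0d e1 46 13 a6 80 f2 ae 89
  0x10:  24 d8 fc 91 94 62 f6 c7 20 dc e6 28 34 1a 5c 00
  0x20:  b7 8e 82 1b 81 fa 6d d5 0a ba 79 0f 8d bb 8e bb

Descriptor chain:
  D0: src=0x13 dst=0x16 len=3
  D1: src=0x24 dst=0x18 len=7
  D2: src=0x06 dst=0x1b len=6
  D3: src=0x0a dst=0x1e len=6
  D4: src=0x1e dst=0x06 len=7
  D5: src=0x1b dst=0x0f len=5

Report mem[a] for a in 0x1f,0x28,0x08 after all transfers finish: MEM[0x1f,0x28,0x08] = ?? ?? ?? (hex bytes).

D0: mem[0x16..0x18] <- [91 94 62]
D1: mem[0x18..0x1e] <- [81 fa 6d d5 0a ba 79]
D2: mem[0x1b..0x20] <- [05 0d e1 46 13 a6]
D3: mem[0x1e..0x23] <- [13 a6 80 f2 ae 89]
D4: mem[0x06..0x0c] <- [13 a6 80 f2 ae 89 81]
D5: mem[0x0f..0x13] <- [05 0d e1 13 a6]
query mem[0x1f]=0xa6, mem[0x28]=0x0a, mem[0x08]=0x80

MEM[0x1f,0x28,0x08] = a6 0a 80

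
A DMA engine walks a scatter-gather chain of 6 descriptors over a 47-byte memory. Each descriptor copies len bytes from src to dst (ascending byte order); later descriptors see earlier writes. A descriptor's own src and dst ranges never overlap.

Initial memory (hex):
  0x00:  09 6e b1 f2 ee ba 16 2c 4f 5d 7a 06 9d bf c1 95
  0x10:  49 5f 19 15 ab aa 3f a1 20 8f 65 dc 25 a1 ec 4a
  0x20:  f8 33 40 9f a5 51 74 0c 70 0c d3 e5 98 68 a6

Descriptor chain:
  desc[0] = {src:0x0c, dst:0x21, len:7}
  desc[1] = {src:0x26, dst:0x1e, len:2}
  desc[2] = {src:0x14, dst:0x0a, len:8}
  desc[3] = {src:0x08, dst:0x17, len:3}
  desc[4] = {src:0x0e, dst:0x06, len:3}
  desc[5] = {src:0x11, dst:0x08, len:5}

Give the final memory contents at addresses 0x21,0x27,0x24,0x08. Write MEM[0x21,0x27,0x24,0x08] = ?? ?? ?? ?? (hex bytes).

#0 dst[0x21+7] := {0x9d,0xbf,0xc1,0x95,0x49,0x5f,0x19}
#1 dst[0x1e+2] := {0x5f,0x19}
#2 dst[0x0a+8] := {0xab,0xaa,0x3f,0xa1,0x20,0x8f,0x65,0xdc}
#3 dst[0x17+3] := {0x4f,0x5d,0xab}
#4 dst[0x06+3] := {0x20,0x8f,0x65}
#5 dst[0x08+5] := {0xdc,0x19,0x15,0xab,0xaa}
query mem[0x21]=0x9d, mem[0x27]=0x19, mem[0x24]=0x95, mem[0x08]=0xdc

MEM[0x21,0x27,0x24,0x08] = 9d 19 95 dc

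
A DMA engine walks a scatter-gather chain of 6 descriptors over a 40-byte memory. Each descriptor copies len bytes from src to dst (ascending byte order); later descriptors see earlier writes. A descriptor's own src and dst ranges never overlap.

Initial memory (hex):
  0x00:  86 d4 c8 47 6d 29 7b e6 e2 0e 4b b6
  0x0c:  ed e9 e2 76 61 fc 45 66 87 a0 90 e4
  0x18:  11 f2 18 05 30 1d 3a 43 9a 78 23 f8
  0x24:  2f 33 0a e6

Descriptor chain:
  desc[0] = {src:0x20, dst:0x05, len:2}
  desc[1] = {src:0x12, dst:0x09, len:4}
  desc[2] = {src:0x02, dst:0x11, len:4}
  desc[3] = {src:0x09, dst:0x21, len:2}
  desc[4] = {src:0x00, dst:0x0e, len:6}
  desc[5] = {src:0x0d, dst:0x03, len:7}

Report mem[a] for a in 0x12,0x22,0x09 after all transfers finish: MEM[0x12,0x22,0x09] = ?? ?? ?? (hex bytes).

MEM[0x12,0x22,0x09] = 6d 66 9a

[0] 0x20->0x05 len=2 : 9a 78
[1] 0x12->0x09 len=4 : 45 66 87 a0
[2] 0x02->0x11 len=4 : c8 47 6d 9a
[3] 0x09->0x21 len=2 : 45 66
[4] 0x00->0x0e len=6 : 86 d4 c8 47 6d 9a
[5] 0x0d->0x03 len=7 : e9 86 d4 c8 47 6d 9a
query mem[0x12]=0x6d, mem[0x22]=0x66, mem[0x09]=0x9a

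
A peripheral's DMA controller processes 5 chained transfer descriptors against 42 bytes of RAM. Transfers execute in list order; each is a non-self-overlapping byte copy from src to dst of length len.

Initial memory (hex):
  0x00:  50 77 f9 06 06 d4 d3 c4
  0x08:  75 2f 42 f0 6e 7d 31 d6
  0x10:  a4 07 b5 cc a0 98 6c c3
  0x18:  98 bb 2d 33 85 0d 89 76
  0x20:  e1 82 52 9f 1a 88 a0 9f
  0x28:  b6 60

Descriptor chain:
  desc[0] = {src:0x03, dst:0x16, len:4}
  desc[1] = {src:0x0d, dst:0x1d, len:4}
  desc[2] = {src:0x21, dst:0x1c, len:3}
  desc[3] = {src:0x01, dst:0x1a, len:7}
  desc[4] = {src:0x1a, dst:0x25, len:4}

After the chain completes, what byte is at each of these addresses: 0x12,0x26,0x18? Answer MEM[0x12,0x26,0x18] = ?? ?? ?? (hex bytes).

D0: mem[0x16..0x19] <- [06 06 d4 d3]
D1: mem[0x1d..0x20] <- [7d 31 d6 a4]
D2: mem[0x1c..0x1e] <- [82 52 9f]
D3: mem[0x1a..0x20] <- [77 f9 06 06 d4 d3 c4]
D4: mem[0x25..0x28] <- [77 f9 06 06]
query mem[0x12]=0xb5, mem[0x26]=0xf9, mem[0x18]=0xd4

MEM[0x12,0x26,0x18] = b5 f9 d4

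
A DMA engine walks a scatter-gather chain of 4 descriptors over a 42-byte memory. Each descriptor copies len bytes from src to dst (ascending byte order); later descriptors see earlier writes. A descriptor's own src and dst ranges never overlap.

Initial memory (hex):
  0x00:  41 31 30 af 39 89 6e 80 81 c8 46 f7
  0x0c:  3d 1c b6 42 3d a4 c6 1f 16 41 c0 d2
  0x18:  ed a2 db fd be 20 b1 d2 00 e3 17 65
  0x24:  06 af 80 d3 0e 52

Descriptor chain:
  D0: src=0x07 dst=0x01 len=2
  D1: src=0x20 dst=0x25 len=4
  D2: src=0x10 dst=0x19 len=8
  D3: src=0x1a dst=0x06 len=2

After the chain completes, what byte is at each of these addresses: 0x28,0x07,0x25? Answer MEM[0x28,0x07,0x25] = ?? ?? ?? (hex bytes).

  after D0: wrote 2B at 0x01 = 8081
  after D1: wrote 4B at 0x25 = 00e31765
  after D2: wrote 8B at 0x19 = 3da4c61f1641c0d2
  after D3: wrote 2B at 0x06 = a4c6
query mem[0x28]=0x65, mem[0x07]=0xc6, mem[0x25]=0x00

MEM[0x28,0x07,0x25] = 65 c6 00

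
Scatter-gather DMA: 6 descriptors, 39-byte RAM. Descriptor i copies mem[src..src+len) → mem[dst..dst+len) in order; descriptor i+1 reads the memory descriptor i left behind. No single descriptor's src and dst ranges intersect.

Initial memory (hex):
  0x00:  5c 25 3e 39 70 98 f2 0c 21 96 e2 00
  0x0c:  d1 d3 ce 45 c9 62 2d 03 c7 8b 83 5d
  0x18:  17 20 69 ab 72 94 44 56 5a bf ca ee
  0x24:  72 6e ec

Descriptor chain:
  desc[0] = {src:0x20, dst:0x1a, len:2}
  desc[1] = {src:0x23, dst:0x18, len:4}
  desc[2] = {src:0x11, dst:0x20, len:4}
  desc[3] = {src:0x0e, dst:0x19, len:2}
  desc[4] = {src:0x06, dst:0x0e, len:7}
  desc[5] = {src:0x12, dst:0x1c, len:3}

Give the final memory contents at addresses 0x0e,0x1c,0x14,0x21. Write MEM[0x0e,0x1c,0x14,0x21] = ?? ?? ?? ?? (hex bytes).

[0] 0x20->0x1a len=2 : 5a bf
[1] 0x23->0x18 len=4 : ee 72 6e ec
[2] 0x11->0x20 len=4 : 62 2d 03 c7
[3] 0x0e->0x19 len=2 : ce 45
[4] 0x06->0x0e len=7 : f2 0c 21 96 e2 00 d1
[5] 0x12->0x1c len=3 : e2 00 d1
query mem[0x0e]=0xf2, mem[0x1c]=0xe2, mem[0x14]=0xd1, mem[0x21]=0x2d

MEM[0x0e,0x1c,0x14,0x21] = f2 e2 d1 2d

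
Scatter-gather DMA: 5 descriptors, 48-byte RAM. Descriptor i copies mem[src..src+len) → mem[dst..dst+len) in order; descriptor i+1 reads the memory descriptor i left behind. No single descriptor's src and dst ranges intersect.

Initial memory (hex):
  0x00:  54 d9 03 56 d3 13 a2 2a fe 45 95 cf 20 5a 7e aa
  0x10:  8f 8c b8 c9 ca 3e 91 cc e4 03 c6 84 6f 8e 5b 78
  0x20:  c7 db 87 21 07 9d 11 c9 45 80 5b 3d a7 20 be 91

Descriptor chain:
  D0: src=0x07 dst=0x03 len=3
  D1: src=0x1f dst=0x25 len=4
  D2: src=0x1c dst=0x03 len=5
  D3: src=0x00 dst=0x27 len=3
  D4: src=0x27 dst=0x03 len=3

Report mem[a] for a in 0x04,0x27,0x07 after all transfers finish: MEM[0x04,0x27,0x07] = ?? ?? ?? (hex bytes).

  after D0: wrote 3B at 0x03 = 2afe45
  after D1: wrote 4B at 0x25 = 78c7db87
  after D2: wrote 5B at 0x03 = 6f8e5b78c7
  after D3: wrote 3B at 0x27 = 54d903
  after D4: wrote 3B at 0x03 = 54d903
query mem[0x04]=0xd9, mem[0x27]=0x54, mem[0x07]=0xc7

MEM[0x04,0x27,0x07] = d9 54 c7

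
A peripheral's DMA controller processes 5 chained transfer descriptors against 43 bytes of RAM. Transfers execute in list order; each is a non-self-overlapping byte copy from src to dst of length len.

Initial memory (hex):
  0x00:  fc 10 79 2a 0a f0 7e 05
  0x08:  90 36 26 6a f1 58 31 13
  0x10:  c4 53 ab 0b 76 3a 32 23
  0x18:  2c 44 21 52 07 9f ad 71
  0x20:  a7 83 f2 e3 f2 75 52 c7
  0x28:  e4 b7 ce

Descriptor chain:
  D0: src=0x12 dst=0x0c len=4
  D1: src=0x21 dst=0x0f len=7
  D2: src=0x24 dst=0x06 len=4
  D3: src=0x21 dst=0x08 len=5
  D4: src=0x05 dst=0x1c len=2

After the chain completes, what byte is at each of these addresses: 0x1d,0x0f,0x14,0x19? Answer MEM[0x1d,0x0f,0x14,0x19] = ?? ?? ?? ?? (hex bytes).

  after D0: wrote 4B at 0x0c = ab0b763a
  after D1: wrote 7B at 0x0f = 83f2e3f27552c7
  after D2: wrote 4B at 0x06 = f27552c7
  after D3: wrote 5B at 0x08 = 83f2e3f275
  after D4: wrote 2B at 0x1c = f0f2
query mem[0x1d]=0xf2, mem[0x0f]=0x83, mem[0x14]=0x52, mem[0x19]=0x44

MEM[0x1d,0x0f,0x14,0x19] = f2 83 52 44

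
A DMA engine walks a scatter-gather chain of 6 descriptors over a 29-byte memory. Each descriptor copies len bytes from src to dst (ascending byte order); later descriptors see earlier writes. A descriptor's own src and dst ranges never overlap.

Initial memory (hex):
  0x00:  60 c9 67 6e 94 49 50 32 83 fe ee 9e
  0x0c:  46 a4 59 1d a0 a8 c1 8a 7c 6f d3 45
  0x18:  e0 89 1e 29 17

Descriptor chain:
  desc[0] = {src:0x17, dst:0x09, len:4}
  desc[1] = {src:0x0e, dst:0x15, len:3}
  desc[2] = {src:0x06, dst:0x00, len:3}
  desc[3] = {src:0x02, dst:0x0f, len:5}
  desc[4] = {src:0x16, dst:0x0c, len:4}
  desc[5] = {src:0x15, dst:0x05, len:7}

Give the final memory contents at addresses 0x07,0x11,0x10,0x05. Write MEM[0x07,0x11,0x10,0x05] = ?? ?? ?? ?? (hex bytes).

MEM[0x07,0x11,0x10,0x05] = a0 94 6e 59

  after D0: wrote 4B at 0x09 = 45e0891e
  after D1: wrote 3B at 0x15 = 591da0
  after D2: wrote 3B at 0x00 = 503283
  after D3: wrote 5B at 0x0f = 836e944950
  after D4: wrote 4B at 0x0c = 1da0e089
  after D5: wrote 7B at 0x05 = 591da0e0891e29
query mem[0x07]=0xa0, mem[0x11]=0x94, mem[0x10]=0x6e, mem[0x05]=0x59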